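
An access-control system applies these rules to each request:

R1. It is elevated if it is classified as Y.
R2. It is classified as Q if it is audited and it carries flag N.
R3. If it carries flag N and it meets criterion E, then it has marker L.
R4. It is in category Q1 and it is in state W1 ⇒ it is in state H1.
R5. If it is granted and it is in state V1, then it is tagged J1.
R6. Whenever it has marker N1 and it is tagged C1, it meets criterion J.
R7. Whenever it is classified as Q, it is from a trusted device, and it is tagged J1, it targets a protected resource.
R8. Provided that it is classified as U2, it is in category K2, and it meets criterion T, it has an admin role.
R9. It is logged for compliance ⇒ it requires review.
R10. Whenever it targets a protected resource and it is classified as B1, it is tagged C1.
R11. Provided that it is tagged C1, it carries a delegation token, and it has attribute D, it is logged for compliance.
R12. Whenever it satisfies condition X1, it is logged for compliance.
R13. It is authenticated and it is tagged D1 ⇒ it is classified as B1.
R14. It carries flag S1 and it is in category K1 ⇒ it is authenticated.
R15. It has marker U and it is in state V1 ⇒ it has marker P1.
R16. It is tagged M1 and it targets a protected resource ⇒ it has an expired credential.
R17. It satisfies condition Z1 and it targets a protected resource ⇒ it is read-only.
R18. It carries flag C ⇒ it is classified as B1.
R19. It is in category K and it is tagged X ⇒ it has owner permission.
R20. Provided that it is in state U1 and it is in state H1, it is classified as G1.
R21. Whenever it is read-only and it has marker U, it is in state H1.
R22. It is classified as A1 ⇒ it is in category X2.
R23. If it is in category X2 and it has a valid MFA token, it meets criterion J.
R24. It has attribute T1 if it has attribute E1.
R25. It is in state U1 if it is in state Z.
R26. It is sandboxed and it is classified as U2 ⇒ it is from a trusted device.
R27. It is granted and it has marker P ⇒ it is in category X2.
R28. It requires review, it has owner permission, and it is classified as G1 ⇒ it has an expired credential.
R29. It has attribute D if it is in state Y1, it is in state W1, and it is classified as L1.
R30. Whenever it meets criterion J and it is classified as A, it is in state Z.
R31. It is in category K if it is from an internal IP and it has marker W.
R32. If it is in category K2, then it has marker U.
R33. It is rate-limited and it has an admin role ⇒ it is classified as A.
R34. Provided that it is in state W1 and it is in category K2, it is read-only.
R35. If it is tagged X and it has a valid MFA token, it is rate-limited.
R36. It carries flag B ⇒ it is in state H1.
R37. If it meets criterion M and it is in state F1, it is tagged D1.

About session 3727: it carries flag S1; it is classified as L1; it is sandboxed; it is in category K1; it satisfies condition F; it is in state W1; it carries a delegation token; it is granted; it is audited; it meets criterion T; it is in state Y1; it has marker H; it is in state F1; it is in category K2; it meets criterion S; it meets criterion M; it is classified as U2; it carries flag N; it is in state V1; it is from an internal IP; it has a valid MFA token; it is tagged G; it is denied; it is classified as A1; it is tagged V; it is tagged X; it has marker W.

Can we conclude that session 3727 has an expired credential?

Yes

By R2 (it is audited, it carries flag N): it is classified as Q.
By R5 (it is granted, it is in state V1): it is tagged J1.
By R8 (it is classified as U2, it is in category K2, it meets criterion T): it has an admin role.
By R14 (it carries flag S1, it is in category K1): it is authenticated.
By R22 (it is classified as A1): it is in category X2.
By R23 (it is in category X2, it has a valid MFA token): it meets criterion J.
By R26 (it is sandboxed, it is classified as U2): it is from a trusted device.
By R29 (it is in state Y1, it is in state W1, it is classified as L1): it has attribute D.
By R31 (it is from an internal IP, it has marker W): it is in category K.
By R32 (it is in category K2): it has marker U.
By R34 (it is in state W1, it is in category K2): it is read-only.
By R35 (it is tagged X, it has a valid MFA token): it is rate-limited.
By R37 (it meets criterion M, it is in state F1): it is tagged D1.
By R7 (it is classified as Q, it is from a trusted device, it is tagged J1): it targets a protected resource.
By R13 (it is authenticated, it is tagged D1): it is classified as B1.
By R19 (it is in category K, it is tagged X): it has owner permission.
By R21 (it is read-only, it has marker U): it is in state H1.
By R33 (it is rate-limited, it has an admin role): it is classified as A.
By R10 (it targets a protected resource, it is classified as B1): it is tagged C1.
By R11 (it is tagged C1, it carries a delegation token, it has attribute D): it is logged for compliance.
By R30 (it meets criterion J, it is classified as A): it is in state Z.
By R9 (it is logged for compliance): it requires review.
By R25 (it is in state Z): it is in state U1.
By R20 (it is in state U1, it is in state H1): it is classified as G1.
By R28 (it requires review, it has owner permission, it is classified as G1): it has an expired credential.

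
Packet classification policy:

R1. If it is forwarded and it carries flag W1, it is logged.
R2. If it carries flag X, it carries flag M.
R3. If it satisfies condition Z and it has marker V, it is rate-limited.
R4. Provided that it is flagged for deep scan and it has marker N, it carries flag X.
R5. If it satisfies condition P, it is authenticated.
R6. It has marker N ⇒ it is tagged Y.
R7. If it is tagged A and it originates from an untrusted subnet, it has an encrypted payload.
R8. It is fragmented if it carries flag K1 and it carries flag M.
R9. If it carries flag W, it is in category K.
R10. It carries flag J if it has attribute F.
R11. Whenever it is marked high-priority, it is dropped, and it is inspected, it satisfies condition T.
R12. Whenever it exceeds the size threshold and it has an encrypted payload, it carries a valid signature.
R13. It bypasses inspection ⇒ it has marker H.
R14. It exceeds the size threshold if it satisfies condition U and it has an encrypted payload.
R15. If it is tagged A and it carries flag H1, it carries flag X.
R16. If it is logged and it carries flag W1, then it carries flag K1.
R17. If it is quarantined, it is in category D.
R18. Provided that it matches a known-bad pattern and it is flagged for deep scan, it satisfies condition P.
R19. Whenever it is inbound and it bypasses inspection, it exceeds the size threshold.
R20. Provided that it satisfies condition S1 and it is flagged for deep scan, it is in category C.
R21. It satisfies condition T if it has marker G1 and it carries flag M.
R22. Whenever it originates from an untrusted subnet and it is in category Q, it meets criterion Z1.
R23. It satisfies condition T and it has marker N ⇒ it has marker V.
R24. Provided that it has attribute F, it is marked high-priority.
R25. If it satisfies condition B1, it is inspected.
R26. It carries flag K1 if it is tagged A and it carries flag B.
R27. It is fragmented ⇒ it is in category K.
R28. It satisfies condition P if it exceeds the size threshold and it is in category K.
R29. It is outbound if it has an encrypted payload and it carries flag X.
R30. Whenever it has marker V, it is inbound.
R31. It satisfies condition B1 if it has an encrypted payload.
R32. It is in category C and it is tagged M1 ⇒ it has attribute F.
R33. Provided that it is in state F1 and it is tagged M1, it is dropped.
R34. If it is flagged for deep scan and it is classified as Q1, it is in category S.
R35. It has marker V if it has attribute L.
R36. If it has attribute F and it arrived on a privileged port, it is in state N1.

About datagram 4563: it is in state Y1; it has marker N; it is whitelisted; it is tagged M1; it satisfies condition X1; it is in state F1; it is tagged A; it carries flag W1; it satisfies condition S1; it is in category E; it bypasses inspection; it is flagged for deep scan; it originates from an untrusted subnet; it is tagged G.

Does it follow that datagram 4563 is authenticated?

Forward chaining from the given facts derives: carries flag X, is tagged Y, has an encrypted payload, has marker H, is in category C, is outbound, satisfies condition B1, has attribute F, is dropped, carries flag M, carries flag J, is marked high-priority, is inspected, satisfies condition T, has marker V, is inbound, exceeds the size threshold, carries a valid signature.
The only rule concluding "it is authenticated" is R5, which needs "it satisfies condition P"; that is never established.

No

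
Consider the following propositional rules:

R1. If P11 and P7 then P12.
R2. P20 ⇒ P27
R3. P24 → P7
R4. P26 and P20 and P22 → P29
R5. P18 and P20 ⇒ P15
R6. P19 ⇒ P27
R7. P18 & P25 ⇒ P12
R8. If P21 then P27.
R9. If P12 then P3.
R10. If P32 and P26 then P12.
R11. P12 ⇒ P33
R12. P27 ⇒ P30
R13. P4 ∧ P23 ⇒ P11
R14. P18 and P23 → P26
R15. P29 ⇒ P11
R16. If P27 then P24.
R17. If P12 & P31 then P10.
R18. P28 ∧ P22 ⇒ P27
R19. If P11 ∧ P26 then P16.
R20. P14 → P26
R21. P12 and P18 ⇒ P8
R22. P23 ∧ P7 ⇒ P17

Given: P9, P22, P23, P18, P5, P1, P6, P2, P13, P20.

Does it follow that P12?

Yes

P27  (by R2: P20)
P26  (by R14: P18, P23)
P24  (by R16: P27)
P7  (by R3: P24)
P29  (by R4: P26, P20, P22)
P11  (by R15: P29)
P12  (by R1: P11, P7)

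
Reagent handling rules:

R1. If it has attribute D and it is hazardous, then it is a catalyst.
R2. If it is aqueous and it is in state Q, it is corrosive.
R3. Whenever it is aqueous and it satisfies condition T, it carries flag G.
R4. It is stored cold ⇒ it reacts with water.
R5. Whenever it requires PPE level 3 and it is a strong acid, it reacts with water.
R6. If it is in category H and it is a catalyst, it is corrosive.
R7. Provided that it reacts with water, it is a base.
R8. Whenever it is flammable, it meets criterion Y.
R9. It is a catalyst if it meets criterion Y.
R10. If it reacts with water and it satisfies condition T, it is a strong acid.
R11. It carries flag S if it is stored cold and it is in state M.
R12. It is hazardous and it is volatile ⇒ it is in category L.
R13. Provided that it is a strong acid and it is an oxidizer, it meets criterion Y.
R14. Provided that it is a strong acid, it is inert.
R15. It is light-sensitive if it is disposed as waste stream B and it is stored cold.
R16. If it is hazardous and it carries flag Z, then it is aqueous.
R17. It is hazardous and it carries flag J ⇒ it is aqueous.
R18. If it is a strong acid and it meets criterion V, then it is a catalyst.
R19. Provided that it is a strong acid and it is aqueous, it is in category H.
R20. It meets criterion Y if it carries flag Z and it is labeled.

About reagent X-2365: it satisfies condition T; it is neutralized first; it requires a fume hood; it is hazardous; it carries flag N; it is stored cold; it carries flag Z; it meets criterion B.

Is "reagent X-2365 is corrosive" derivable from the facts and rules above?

No

Forward chaining from the given facts derives: reacts with water, is a base, is a strong acid, is inert, is aqueous, is in category H, carries flag G.
Rules concluding "it is corrosive": R2 needs "it is in state Q"; R6 needs "it is a catalyst" — none of these are established.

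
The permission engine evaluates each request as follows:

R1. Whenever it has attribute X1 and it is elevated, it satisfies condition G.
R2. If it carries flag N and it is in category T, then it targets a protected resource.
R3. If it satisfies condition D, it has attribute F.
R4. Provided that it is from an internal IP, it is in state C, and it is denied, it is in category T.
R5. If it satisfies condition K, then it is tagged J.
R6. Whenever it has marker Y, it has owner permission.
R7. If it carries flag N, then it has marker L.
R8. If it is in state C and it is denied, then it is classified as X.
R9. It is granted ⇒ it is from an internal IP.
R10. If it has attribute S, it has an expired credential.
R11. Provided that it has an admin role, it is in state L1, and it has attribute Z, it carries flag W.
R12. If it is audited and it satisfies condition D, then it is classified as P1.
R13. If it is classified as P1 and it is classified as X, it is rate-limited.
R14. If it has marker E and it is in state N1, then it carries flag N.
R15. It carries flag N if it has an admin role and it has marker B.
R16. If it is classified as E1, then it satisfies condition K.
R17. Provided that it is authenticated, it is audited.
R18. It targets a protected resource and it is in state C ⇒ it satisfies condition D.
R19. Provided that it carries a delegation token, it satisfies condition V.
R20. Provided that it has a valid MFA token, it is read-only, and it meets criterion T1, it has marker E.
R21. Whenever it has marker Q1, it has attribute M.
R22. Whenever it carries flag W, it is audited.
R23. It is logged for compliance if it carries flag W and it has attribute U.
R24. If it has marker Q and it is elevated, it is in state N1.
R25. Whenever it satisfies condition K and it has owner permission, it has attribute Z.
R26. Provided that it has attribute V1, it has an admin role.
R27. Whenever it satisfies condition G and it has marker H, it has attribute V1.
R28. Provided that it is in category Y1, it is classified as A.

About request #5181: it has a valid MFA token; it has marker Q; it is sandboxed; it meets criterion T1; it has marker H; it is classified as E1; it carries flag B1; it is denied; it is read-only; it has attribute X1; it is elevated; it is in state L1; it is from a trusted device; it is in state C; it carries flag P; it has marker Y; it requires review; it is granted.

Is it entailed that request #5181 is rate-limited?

Yes

By R1 (it has attribute X1, it is elevated): it satisfies condition G.
By R6 (it has marker Y): it has owner permission.
By R8 (it is in state C, it is denied): it is classified as X.
By R9 (it is granted): it is from an internal IP.
By R16 (it is classified as E1): it satisfies condition K.
By R20 (it has a valid MFA token, it is read-only, it meets criterion T1): it has marker E.
By R24 (it has marker Q, it is elevated): it is in state N1.
By R25 (it satisfies condition K, it has owner permission): it has attribute Z.
By R27 (it satisfies condition G, it has marker H): it has attribute V1.
By R4 (it is from an internal IP, it is in state C, it is denied): it is in category T.
By R14 (it has marker E, it is in state N1): it carries flag N.
By R26 (it has attribute V1): it has an admin role.
By R2 (it carries flag N, it is in category T): it targets a protected resource.
By R11 (it has an admin role, it is in state L1, it has attribute Z): it carries flag W.
By R18 (it targets a protected resource, it is in state C): it satisfies condition D.
By R22 (it carries flag W): it is audited.
By R12 (it is audited, it satisfies condition D): it is classified as P1.
By R13 (it is classified as P1, it is classified as X): it is rate-limited.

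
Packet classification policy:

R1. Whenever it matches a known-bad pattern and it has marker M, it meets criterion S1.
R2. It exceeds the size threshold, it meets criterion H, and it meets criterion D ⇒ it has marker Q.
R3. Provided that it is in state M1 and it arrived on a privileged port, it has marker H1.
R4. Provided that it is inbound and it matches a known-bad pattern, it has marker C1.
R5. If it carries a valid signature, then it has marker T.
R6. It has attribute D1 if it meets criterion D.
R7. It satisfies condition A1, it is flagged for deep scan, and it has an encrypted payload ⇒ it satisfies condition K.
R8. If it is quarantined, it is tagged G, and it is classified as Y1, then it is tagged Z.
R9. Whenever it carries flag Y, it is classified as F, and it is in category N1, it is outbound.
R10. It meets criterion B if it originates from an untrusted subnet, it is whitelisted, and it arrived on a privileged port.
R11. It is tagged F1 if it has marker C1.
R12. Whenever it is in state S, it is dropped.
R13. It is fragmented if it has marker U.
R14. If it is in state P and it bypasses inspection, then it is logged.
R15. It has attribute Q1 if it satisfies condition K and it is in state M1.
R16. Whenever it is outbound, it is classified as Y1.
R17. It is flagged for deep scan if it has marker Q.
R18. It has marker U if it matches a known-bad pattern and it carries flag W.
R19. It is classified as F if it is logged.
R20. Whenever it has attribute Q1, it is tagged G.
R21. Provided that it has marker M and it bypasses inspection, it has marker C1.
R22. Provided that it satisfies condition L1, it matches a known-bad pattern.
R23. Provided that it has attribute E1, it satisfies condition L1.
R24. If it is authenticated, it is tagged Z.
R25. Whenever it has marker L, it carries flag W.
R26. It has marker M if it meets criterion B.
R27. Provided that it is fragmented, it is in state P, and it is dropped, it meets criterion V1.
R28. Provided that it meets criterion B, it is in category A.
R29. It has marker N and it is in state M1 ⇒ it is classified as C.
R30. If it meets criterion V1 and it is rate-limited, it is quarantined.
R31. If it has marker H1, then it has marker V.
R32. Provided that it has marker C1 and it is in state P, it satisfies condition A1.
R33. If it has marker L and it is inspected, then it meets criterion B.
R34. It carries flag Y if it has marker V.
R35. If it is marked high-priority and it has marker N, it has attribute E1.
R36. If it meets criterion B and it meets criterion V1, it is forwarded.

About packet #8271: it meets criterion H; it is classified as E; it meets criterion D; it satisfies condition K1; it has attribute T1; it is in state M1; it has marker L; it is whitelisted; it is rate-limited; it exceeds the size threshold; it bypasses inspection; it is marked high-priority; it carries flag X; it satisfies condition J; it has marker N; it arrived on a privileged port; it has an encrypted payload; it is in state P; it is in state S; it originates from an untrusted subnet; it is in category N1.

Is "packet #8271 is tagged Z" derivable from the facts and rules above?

By R2 (it exceeds the size threshold, it meets criterion H, it meets criterion D): it has marker Q.
By R3 (it is in state M1, it arrived on a privileged port): it has marker H1.
By R10 (it originates from an untrusted subnet, it is whitelisted, it arrived on a privileged port): it meets criterion B.
By R12 (it is in state S): it is dropped.
By R14 (it is in state P, it bypasses inspection): it is logged.
By R17 (it has marker Q): it is flagged for deep scan.
By R19 (it is logged): it is classified as F.
By R25 (it has marker L): it carries flag W.
By R26 (it meets criterion B): it has marker M.
By R31 (it has marker H1): it has marker V.
By R34 (it has marker V): it carries flag Y.
By R35 (it is marked high-priority, it has marker N): it has attribute E1.
By R9 (it carries flag Y, it is classified as F, it is in category N1): it is outbound.
By R16 (it is outbound): it is classified as Y1.
By R21 (it has marker M, it bypasses inspection): it has marker C1.
By R23 (it has attribute E1): it satisfies condition L1.
By R32 (it has marker C1, it is in state P): it satisfies condition A1.
By R7 (it satisfies condition A1, it is flagged for deep scan, it has an encrypted payload): it satisfies condition K.
By R15 (it satisfies condition K, it is in state M1): it has attribute Q1.
By R20 (it has attribute Q1): it is tagged G.
By R22 (it satisfies condition L1): it matches a known-bad pattern.
By R18 (it matches a known-bad pattern, it carries flag W): it has marker U.
By R13 (it has marker U): it is fragmented.
By R27 (it is fragmented, it is in state P, it is dropped): it meets criterion V1.
By R30 (it meets criterion V1, it is rate-limited): it is quarantined.
By R8 (it is quarantined, it is tagged G, it is classified as Y1): it is tagged Z.

Yes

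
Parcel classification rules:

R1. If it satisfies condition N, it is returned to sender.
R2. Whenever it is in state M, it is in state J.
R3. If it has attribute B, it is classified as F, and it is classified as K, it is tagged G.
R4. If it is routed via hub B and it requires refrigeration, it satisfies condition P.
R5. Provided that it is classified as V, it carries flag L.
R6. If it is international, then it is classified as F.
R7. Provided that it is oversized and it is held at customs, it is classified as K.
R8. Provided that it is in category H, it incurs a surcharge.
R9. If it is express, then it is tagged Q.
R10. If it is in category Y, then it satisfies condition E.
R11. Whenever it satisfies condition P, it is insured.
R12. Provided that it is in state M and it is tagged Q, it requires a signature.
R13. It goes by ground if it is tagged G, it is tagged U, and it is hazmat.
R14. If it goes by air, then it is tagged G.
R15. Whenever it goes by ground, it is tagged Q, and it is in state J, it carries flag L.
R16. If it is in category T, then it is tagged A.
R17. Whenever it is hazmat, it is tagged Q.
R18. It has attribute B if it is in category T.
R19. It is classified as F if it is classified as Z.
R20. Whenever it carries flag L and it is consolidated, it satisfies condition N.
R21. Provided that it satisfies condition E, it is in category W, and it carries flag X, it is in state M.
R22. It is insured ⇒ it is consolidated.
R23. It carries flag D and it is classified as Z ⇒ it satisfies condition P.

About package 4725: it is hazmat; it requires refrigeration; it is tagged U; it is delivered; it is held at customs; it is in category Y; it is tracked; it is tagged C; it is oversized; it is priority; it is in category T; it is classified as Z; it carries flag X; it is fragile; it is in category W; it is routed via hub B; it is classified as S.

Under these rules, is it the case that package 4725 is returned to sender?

By R4 (it is routed via hub B, it requires refrigeration): it satisfies condition P.
By R7 (it is oversized, it is held at customs): it is classified as K.
By R10 (it is in category Y): it satisfies condition E.
By R11 (it satisfies condition P): it is insured.
By R17 (it is hazmat): it is tagged Q.
By R18 (it is in category T): it has attribute B.
By R19 (it is classified as Z): it is classified as F.
By R21 (it satisfies condition E, it is in category W, it carries flag X): it is in state M.
By R22 (it is insured): it is consolidated.
By R2 (it is in state M): it is in state J.
By R3 (it has attribute B, it is classified as F, it is classified as K): it is tagged G.
By R13 (it is tagged G, it is tagged U, it is hazmat): it goes by ground.
By R15 (it goes by ground, it is tagged Q, it is in state J): it carries flag L.
By R20 (it carries flag L, it is consolidated): it satisfies condition N.
By R1 (it satisfies condition N): it is returned to sender.

Yes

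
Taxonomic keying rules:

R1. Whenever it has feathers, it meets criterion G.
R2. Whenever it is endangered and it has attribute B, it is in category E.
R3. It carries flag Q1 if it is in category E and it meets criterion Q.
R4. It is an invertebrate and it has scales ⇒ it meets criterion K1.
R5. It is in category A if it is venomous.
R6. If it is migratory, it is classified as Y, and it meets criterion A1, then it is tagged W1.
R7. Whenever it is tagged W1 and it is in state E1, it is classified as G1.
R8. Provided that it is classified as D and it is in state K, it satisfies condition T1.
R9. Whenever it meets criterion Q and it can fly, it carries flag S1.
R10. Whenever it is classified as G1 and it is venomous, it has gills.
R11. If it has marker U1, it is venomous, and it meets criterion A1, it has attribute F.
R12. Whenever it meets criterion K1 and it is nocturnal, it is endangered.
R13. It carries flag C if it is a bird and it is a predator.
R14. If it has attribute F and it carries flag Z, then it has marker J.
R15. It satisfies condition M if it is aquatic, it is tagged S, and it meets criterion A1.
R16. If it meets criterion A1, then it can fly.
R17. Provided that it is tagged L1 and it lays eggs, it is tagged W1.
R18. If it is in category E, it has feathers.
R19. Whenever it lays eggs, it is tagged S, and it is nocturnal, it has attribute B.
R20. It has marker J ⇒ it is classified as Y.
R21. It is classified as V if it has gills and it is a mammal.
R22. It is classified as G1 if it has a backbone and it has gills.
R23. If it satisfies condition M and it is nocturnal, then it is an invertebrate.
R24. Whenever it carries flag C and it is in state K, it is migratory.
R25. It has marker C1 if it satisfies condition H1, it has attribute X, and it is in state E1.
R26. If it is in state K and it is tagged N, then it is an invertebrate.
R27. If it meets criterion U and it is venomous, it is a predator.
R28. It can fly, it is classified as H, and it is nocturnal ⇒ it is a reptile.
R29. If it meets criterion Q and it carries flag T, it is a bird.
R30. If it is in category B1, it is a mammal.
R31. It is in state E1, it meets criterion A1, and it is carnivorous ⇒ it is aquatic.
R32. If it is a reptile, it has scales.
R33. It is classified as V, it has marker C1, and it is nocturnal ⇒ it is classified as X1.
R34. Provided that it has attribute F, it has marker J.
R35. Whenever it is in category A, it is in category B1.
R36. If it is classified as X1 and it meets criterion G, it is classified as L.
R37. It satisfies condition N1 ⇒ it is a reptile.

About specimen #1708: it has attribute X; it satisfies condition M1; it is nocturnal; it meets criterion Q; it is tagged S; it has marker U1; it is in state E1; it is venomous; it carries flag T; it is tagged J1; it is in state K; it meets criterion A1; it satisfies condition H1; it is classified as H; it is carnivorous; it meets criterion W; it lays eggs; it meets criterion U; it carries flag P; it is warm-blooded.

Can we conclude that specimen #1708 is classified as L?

Yes

By R5 (it is venomous): it is in category A.
By R11 (it has marker U1, it is venomous, it meets criterion A1): it has attribute F.
By R16 (it meets criterion A1): it can fly.
By R19 (it lays eggs, it is tagged S, it is nocturnal): it has attribute B.
By R25 (it satisfies condition H1, it has attribute X, it is in state E1): it has marker C1.
By R27 (it meets criterion U, it is venomous): it is a predator.
By R28 (it can fly, it is classified as H, it is nocturnal): it is a reptile.
By R29 (it meets criterion Q, it carries flag T): it is a bird.
By R31 (it is in state E1, it meets criterion A1, it is carnivorous): it is aquatic.
By R32 (it is a reptile): it has scales.
By R34 (it has attribute F): it has marker J.
By R35 (it is in category A): it is in category B1.
By R13 (it is a bird, it is a predator): it carries flag C.
By R15 (it is aquatic, it is tagged S, it meets criterion A1): it satisfies condition M.
By R20 (it has marker J): it is classified as Y.
By R23 (it satisfies condition M, it is nocturnal): it is an invertebrate.
By R24 (it carries flag C, it is in state K): it is migratory.
By R30 (it is in category B1): it is a mammal.
By R4 (it is an invertebrate, it has scales): it meets criterion K1.
By R6 (it is migratory, it is classified as Y, it meets criterion A1): it is tagged W1.
By R7 (it is tagged W1, it is in state E1): it is classified as G1.
By R10 (it is classified as G1, it is venomous): it has gills.
By R12 (it meets criterion K1, it is nocturnal): it is endangered.
By R21 (it has gills, it is a mammal): it is classified as V.
By R33 (it is classified as V, it has marker C1, it is nocturnal): it is classified as X1.
By R2 (it is endangered, it has attribute B): it is in category E.
By R18 (it is in category E): it has feathers.
By R1 (it has feathers): it meets criterion G.
By R36 (it is classified as X1, it meets criterion G): it is classified as L.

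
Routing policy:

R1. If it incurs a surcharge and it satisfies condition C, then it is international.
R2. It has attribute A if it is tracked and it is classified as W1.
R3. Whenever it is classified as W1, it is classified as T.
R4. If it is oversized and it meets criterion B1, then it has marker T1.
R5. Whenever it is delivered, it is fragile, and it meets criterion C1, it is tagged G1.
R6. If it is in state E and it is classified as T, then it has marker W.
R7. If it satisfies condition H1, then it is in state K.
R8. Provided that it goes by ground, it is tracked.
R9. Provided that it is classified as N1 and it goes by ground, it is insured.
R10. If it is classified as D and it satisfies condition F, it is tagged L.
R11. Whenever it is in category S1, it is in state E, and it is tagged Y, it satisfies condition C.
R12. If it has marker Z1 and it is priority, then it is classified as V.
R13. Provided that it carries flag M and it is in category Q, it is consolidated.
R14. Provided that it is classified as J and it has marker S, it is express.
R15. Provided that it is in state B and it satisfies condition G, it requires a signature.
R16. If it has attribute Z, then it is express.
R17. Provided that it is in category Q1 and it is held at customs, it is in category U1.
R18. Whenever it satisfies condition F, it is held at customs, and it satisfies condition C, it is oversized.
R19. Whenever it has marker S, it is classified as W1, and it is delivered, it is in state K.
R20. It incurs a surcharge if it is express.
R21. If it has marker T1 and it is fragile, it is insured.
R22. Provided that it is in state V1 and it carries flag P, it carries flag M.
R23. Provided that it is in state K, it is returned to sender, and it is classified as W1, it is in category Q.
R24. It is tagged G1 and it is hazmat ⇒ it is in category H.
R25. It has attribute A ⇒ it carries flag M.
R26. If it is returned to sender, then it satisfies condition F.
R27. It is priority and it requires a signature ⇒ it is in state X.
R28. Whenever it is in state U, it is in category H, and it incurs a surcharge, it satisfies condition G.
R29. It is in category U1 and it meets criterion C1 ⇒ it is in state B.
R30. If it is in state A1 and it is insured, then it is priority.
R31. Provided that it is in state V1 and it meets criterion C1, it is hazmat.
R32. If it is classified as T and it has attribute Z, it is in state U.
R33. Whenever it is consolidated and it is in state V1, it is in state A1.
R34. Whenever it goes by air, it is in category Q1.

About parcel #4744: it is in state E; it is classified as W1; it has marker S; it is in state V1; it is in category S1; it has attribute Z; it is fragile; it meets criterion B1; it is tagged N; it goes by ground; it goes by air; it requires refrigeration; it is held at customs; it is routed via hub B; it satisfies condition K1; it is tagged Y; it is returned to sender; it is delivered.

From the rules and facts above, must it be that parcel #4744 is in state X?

Forward chaining from the given facts derives: is classified as T, has marker W, is tracked, satisfies condition C, is express, is in state K, incurs a surcharge, is in category Q, satisfies condition F, is in state U, is in category Q1, is international, has attribute A, is in category U1, is oversized, carries flag M, has marker T1, is consolidated, is insured, is in state A1, is priority.
The only rule concluding "it is in state X" is R27, which needs "it requires a signature"; that is never established.

No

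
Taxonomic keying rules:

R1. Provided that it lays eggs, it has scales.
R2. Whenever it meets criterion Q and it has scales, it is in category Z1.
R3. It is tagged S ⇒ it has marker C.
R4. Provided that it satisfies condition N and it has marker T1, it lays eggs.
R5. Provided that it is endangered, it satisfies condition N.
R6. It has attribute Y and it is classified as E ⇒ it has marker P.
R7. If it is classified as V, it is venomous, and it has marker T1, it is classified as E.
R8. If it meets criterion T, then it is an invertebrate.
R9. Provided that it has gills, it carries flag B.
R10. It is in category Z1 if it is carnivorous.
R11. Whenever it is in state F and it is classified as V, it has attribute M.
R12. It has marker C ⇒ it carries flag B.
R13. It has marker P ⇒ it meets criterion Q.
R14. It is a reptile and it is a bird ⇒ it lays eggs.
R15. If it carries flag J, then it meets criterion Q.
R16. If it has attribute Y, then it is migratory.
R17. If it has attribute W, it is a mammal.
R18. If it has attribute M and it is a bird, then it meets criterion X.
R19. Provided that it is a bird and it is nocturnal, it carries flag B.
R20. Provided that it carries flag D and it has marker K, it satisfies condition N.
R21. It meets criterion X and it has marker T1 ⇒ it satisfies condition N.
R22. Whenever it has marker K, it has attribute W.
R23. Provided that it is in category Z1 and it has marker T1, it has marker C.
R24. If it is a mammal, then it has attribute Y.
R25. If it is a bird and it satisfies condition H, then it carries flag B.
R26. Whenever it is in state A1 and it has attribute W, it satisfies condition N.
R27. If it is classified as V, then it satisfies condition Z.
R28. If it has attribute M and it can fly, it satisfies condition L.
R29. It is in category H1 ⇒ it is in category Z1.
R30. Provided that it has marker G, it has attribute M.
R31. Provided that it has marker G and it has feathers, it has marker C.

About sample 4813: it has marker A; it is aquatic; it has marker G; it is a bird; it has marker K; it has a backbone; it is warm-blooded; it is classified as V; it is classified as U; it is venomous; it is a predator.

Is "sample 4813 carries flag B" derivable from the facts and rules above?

Forward chaining from the given facts derives: has attribute W, satisfies condition Z, has attribute M, is a mammal, meets criterion X, has attribute Y, is migratory.
Rules concluding "it carries flag B": R9 needs "it has gills"; R12 needs "it has marker C"; R19 needs "it is nocturnal"; R25 needs "it satisfies condition H" — none of these are established.

No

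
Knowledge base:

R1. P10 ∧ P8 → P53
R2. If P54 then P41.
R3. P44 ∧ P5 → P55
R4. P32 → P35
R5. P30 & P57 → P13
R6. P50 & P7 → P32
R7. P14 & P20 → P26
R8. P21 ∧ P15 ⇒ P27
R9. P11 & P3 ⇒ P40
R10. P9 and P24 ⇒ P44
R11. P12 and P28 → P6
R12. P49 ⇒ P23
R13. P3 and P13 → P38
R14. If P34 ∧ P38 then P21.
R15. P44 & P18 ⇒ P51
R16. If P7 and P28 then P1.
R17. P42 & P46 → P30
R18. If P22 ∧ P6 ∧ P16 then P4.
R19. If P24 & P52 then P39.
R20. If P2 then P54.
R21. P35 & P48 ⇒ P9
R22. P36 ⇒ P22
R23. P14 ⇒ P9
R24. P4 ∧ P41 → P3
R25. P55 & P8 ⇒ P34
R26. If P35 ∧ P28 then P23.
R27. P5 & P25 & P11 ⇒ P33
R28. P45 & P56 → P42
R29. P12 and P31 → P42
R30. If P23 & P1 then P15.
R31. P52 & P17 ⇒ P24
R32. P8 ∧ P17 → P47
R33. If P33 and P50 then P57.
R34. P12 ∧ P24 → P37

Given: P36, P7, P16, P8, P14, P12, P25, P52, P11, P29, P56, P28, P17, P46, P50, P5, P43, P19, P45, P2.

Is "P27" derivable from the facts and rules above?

P32  (by R6: P50, P7)
P6  (by R11: P12, P28)
P1  (by R16: P7, P28)
P54  (by R20: P2)
P22  (by R22: P36)
P9  (by R23: P14)
P33  (by R27: P5, P25, P11)
P42  (by R28: P45, P56)
P24  (by R31: P52, P17)
P57  (by R33: P33, P50)
P41  (by R2: P54)
P35  (by R4: P32)
P44  (by R10: P9, P24)
P30  (by R17: P42, P46)
P4  (by R18: P22, P6, P16)
P3  (by R24: P4, P41)
P23  (by R26: P35, P28)
P15  (by R30: P23, P1)
P55  (by R3: P44, P5)
P13  (by R5: P30, P57)
P38  (by R13: P3, P13)
P34  (by R25: P55, P8)
P21  (by R14: P34, P38)
P27  (by R8: P21, P15)

Yes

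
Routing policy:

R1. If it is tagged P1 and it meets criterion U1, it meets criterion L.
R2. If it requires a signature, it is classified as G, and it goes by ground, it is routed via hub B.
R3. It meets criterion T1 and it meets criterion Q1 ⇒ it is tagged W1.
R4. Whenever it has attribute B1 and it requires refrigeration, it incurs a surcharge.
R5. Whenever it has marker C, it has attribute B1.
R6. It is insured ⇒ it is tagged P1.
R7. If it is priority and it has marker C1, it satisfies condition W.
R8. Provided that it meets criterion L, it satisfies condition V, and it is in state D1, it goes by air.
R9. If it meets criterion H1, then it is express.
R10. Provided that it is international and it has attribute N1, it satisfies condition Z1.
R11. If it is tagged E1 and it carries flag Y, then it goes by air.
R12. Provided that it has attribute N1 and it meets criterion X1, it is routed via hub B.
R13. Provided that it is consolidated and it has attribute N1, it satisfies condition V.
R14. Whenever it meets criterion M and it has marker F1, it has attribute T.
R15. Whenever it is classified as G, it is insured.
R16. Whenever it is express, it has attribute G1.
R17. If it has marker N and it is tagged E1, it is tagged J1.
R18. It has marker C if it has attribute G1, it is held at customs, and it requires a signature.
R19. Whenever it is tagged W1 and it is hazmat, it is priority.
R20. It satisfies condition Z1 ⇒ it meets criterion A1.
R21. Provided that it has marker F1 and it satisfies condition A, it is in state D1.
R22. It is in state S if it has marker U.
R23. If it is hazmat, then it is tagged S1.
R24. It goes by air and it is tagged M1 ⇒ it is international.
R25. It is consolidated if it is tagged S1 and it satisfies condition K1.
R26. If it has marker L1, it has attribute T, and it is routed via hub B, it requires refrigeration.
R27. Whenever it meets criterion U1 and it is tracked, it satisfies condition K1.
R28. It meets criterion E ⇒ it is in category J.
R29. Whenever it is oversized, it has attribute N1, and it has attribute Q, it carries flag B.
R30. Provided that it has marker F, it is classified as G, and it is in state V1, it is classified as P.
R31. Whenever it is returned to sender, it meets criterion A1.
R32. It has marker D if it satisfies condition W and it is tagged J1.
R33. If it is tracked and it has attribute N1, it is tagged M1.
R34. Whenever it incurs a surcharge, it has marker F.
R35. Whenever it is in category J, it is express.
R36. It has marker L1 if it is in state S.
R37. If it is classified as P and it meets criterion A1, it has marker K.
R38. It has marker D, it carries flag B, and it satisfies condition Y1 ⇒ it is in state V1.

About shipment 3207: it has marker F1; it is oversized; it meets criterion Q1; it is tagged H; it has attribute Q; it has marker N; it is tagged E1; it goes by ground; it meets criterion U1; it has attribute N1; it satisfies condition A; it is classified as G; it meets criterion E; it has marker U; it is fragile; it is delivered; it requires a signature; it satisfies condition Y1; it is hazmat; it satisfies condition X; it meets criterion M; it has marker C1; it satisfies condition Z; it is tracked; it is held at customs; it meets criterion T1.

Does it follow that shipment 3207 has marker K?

By R2 (it requires a signature, it is classified as G, it goes by ground): it is routed via hub B.
By R3 (it meets criterion T1, it meets criterion Q1): it is tagged W1.
By R14 (it meets criterion M, it has marker F1): it has attribute T.
By R15 (it is classified as G): it is insured.
By R17 (it has marker N, it is tagged E1): it is tagged J1.
By R19 (it is tagged W1, it is hazmat): it is priority.
By R21 (it has marker F1, it satisfies condition A): it is in state D1.
By R22 (it has marker U): it is in state S.
By R23 (it is hazmat): it is tagged S1.
By R27 (it meets criterion U1, it is tracked): it satisfies condition K1.
By R28 (it meets criterion E): it is in category J.
By R29 (it is oversized, it has attribute N1, it has attribute Q): it carries flag B.
By R33 (it is tracked, it has attribute N1): it is tagged M1.
By R35 (it is in category J): it is express.
By R36 (it is in state S): it has marker L1.
By R6 (it is insured): it is tagged P1.
By R7 (it is priority, it has marker C1): it satisfies condition W.
By R16 (it is express): it has attribute G1.
By R18 (it has attribute G1, it is held at customs, it requires a signature): it has marker C.
By R25 (it is tagged S1, it satisfies condition K1): it is consolidated.
By R26 (it has marker L1, it has attribute T, it is routed via hub B): it requires refrigeration.
By R32 (it satisfies condition W, it is tagged J1): it has marker D.
By R38 (it has marker D, it carries flag B, it satisfies condition Y1): it is in state V1.
By R1 (it is tagged P1, it meets criterion U1): it meets criterion L.
By R5 (it has marker C): it has attribute B1.
By R13 (it is consolidated, it has attribute N1): it satisfies condition V.
By R4 (it has attribute B1, it requires refrigeration): it incurs a surcharge.
By R8 (it meets criterion L, it satisfies condition V, it is in state D1): it goes by air.
By R24 (it goes by air, it is tagged M1): it is international.
By R34 (it incurs a surcharge): it has marker F.
By R10 (it is international, it has attribute N1): it satisfies condition Z1.
By R20 (it satisfies condition Z1): it meets criterion A1.
By R30 (it has marker F, it is classified as G, it is in state V1): it is classified as P.
By R37 (it is classified as P, it meets criterion A1): it has marker K.

Yes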